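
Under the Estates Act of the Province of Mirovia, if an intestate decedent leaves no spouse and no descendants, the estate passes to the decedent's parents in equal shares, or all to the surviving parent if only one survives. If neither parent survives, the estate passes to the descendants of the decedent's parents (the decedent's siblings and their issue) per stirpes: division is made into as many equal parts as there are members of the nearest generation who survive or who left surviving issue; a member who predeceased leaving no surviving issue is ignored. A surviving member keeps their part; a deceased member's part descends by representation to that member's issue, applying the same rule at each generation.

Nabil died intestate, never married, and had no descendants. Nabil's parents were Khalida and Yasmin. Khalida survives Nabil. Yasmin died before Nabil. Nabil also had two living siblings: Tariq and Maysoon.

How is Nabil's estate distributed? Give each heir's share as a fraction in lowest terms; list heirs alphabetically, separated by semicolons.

Only one parent, Khalida, survives, so Khalida takes the entire estate. The siblings take nothing because a surviving parent has priority.

Khalida 1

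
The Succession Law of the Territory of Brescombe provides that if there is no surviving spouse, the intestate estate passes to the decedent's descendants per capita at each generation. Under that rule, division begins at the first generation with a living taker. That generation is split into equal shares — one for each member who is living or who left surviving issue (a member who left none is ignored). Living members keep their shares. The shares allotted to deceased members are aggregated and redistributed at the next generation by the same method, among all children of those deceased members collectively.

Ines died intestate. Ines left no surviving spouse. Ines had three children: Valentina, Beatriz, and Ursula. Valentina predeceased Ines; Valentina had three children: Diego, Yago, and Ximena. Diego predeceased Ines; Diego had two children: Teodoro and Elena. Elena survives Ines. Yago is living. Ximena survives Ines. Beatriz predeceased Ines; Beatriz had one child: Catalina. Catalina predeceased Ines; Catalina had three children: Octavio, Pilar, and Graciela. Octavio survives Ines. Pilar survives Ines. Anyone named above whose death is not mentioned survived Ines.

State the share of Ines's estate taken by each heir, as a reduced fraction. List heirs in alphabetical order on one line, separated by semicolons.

Elena 1/15; Graciela 1/15; Octavio 1/15; Pilar 1/15; Teodoro 1/15; Ursula 1/3; Ximena 1/6; Yago 1/6

There is no surviving spouse, so the entire estate passes to Ines's descendants per capita at each generation.
At generation 1 (Valentina, Beatriz, Ursula) there are 3 shares of (1)/3 = 1/3 each.
Living: Ursula — each takes 1/3.
Deceased: Valentina and Beatriz. Their combined 2/3 is pooled and carried to generation 2.
At generation 2 (Diego, Yago, Ximena, Catalina) there are 4 shares of (2/3)/4 = 1/6 each.
Living: Yago and Ximena — each takes 1/6.
Deceased: Diego and Catalina. Their combined 1/3 is pooled and carried to generation 3.
At generation 3 (Teodoro, Elena, Octavio, Pilar, Graciela) there are 5 shares of (1/3)/5 = 1/15 each.
Living: Teodoro, Elena, Octavio, Pilar, and Graciela — each takes 1/15.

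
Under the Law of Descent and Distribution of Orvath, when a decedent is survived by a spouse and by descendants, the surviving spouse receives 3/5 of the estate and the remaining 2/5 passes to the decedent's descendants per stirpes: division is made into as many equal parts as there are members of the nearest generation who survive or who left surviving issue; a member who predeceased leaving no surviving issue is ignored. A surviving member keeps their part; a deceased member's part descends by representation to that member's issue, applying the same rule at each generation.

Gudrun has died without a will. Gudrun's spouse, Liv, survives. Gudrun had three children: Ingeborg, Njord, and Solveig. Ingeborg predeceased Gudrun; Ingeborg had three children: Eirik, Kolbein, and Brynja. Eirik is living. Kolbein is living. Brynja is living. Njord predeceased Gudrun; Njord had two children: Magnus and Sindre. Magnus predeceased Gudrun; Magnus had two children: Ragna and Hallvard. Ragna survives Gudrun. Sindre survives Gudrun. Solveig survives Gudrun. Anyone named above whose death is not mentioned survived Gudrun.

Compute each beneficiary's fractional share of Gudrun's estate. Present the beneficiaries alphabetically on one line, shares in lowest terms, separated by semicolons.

Brynja 2/45; Eirik 2/45; Hallvard 1/30; Kolbein 2/45; Liv 3/5; Ragna 1/30; Sindre 1/15; Solveig 2/15

Liv, as surviving spouse, takes 3/5.
The remaining 2/5 passes to Gudrun's descendants per stirpes.
The 2/5 is divided into 3 equal shares of 2/15 among Ingeborg, Njord, Solveig.
Ingeborg predeceased; the 2/15 allotted to Ingeborg's branch passes to Ingeborg's issue by representation.
The 2/15 is divided into 3 equal shares of 2/45 among Eirik, Kolbein, Brynja.
Eirik is living and takes 2/45.
Kolbein is living and takes 2/45.
Brynja is living and takes 2/45.
Njord predeceased; the 2/15 allotted to Njord's branch passes to Njord's issue by representation.
The 2/15 is divided into 2 equal shares of 1/15 among Magnus, Sindre.
Magnus predeceased; the 1/15 allotted to Magnus's branch passes to Magnus's issue by representation.
The 1/15 is divided into 2 equal shares of 1/30 among Ragna, Hallvard.
Ragna is living and takes 1/30.
Hallvard is living and takes 1/30.
Sindre is living and takes 1/15.
Solveig is living and takes 2/15.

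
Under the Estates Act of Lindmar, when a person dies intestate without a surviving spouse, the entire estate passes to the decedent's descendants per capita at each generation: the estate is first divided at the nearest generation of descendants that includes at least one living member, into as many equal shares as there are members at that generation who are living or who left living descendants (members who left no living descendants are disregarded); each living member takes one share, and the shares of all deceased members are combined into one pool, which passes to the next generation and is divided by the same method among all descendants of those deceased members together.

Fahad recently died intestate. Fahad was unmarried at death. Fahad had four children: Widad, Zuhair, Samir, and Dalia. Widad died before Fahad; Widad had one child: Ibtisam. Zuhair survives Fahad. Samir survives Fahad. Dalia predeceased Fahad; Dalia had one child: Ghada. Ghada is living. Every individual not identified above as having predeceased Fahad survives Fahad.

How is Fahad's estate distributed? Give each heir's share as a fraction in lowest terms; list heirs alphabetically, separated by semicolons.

There is no surviving spouse, so the entire estate passes to Fahad's descendants per capita at each generation.
At generation 1 (Widad, Zuhair, Samir, Dalia) there are 4 shares of (1)/4 = 1/4 each.
Living: Zuhair and Samir — each takes 1/4.
Deceased: Widad and Dalia. Their combined 1/2 is pooled and carried to generation 2.
At generation 2 (Ibtisam, Ghada) there are 2 shares of (1/2)/2 = 1/4 each.
Living: Ibtisam and Ghada — each takes 1/4.

Ghada 1/4; Ibtisam 1/4; Samir 1/4; Zuhair 1/4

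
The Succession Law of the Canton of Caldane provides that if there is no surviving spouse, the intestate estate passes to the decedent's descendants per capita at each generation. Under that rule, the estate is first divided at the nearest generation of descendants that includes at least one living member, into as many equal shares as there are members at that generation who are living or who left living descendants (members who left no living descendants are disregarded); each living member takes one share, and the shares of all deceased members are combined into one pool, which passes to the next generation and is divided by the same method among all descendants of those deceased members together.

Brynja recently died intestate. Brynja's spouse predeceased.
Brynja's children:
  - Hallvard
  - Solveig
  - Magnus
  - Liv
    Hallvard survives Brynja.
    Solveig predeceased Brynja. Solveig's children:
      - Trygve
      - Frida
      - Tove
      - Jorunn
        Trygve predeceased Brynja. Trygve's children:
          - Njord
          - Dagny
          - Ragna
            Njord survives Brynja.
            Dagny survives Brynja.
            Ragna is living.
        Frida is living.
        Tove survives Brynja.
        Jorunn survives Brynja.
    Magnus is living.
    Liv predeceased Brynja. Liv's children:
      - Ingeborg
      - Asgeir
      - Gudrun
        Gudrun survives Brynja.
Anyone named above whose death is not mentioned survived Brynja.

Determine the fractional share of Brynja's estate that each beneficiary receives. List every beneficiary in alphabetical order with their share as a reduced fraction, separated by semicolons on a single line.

Asgeir 1/14; Dagny 1/42; Frida 1/14; Gudrun 1/14; Hallvard 1/4; Ingeborg 1/14; Jorunn 1/14; Magnus 1/4; Njord 1/42; Ragna 1/42; Tove 1/14

There is no surviving spouse, so the entire estate passes to Brynja's descendants per capita at each generation.
At generation 1 (Hallvard, Solveig, Magnus, Liv) there are 4 shares of (1)/4 = 1/4 each.
Living: Hallvard and Magnus — each takes 1/4.
Deceased: Solveig and Liv. Their combined 1/2 is pooled and carried to generation 2.
At generation 2 (Trygve, Frida, Tove, Jorunn, Ingeborg, Asgeir, Gudrun) there are 7 shares of (1/2)/7 = 1/14 each.
Living: Frida, Tove, Jorunn, Ingeborg, Asgeir, and Gudrun — each takes 1/14.
Deceased: Trygve. That 1/14 share is carried to generation 3.
At generation 3 (Njord, Dagny, Ragna) there are 3 shares of (1/14)/3 = 1/42 each.
Living: Njord, Dagny, and Ragna — each takes 1/42.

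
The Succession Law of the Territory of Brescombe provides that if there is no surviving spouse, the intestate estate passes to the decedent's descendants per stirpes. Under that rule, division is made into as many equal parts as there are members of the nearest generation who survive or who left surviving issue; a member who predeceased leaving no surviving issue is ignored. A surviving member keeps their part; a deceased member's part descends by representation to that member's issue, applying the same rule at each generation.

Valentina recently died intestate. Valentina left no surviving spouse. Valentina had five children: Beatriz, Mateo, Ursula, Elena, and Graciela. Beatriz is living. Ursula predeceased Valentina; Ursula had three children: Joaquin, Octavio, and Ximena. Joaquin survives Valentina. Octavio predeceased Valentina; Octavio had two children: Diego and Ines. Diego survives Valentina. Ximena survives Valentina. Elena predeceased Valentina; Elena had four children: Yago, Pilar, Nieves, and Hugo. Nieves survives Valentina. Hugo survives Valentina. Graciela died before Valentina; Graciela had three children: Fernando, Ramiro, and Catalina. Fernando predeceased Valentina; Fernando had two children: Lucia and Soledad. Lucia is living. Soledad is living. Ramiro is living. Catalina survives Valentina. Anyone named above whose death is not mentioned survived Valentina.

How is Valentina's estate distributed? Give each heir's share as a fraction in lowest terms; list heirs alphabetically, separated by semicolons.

There is no surviving spouse, so the entire estate passes to Valentina's descendants per stirpes.
The estate is divided into 5 equal shares of 1/5 among Beatriz, Mateo, Ursula, Elena, Graciela.
Beatriz is living and takes 1/5.
Mateo is living and takes 1/5.
Ursula predeceased; the 1/5 allotted to Ursula's branch passes to Ursula's issue by representation.
The 1/5 is divided into 3 equal shares of 1/15 among Joaquin, Octavio, Ximena.
Joaquin is living and takes 1/15.
Octavio predeceased; the 1/15 allotted to Octavio's branch passes to Octavio's issue by representation.
The 1/15 is divided into 2 equal shares of 1/30 among Diego, Ines.
Diego is living and takes 1/30.
Ines is living and takes 1/30.
Ximena is living and takes 1/15.
Elena predeceased; the 1/5 allotted to Elena's branch passes to Elena's issue by representation.
The 1/5 is divided into 4 equal shares of 1/20 among Yago, Pilar, Nieves, Hugo.
Yago is living and takes 1/20.
Pilar is living and takes 1/20.
Nieves is living and takes 1/20.
Hugo is living and takes 1/20.
Graciela predeceased; the 1/5 allotted to Graciela's branch passes to Graciela's issue by representation.
The 1/5 is divided into 3 equal shares of 1/15 among Fernando, Ramiro, Catalina.
Fernando predeceased; the 1/15 allotted to Fernando's branch passes to Fernando's issue by representation.
The 1/15 is divided into 2 equal shares of 1/30 among Lucia, Soledad.
Lucia is living and takes 1/30.
Soledad is living and takes 1/30.
Ramiro is living and takes 1/15.
Catalina is living and takes 1/15.

Beatriz 1/5; Catalina 1/15; Diego 1/30; Hugo 1/20; Ines 1/30; Joaquin 1/15; Lucia 1/30; Mateo 1/5; Nieves 1/20; Pilar 1/20; Ramiro 1/15; Soledad 1/30; Ximena 1/15; Yago 1/20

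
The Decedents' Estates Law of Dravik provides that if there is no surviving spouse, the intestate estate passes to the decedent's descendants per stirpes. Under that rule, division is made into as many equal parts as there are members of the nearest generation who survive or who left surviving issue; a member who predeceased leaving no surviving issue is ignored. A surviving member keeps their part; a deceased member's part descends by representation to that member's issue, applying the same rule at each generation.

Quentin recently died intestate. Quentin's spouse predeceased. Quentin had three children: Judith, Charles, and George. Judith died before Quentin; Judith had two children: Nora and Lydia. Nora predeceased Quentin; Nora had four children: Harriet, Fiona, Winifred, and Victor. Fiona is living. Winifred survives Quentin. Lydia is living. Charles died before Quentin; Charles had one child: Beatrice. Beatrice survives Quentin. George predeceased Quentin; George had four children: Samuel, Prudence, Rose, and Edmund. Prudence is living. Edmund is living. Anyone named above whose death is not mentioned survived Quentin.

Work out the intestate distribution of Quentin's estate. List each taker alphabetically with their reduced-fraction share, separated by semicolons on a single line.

Beatrice 1/3; Edmund 1/12; Fiona 1/24; Harriet 1/24; Lydia 1/6; Prudence 1/12; Rose 1/12; Samuel 1/12; Victor 1/24; Winifred 1/24

There is no surviving spouse, so the entire estate passes to Quentin's descendants per stirpes.
The estate is divided into 3 equal shares of 1/3 among Judith, Charles, George.
Judith predeceased; the 1/3 allotted to Judith's branch passes to Judith's issue by representation.
The 1/3 is divided into 2 equal shares of 1/6 among Nora, Lydia.
Nora predeceased; the 1/6 allotted to Nora's branch passes to Nora's issue by representation.
The 1/6 is divided into 4 equal shares of 1/24 among Harriet, Fiona, Winifred, Victor.
Harriet is living and takes 1/24.
Fiona is living and takes 1/24.
Winifred is living and takes 1/24.
Victor is living and takes 1/24.
Lydia is living and takes 1/6.
Charles predeceased; the 1/3 allotted to Charles's branch passes to Charles's issue by representation.
Beatrice is the sole taker at this level and receives the full 1/3.
George predeceased; the 1/3 allotted to George's branch passes to George's issue by representation.
The 1/3 is divided into 4 equal shares of 1/12 among Samuel, Prudence, Rose, Edmund.
Samuel is living and takes 1/12.
Prudence is living and takes 1/12.
Rose is living and takes 1/12.
Edmund is living and takes 1/12.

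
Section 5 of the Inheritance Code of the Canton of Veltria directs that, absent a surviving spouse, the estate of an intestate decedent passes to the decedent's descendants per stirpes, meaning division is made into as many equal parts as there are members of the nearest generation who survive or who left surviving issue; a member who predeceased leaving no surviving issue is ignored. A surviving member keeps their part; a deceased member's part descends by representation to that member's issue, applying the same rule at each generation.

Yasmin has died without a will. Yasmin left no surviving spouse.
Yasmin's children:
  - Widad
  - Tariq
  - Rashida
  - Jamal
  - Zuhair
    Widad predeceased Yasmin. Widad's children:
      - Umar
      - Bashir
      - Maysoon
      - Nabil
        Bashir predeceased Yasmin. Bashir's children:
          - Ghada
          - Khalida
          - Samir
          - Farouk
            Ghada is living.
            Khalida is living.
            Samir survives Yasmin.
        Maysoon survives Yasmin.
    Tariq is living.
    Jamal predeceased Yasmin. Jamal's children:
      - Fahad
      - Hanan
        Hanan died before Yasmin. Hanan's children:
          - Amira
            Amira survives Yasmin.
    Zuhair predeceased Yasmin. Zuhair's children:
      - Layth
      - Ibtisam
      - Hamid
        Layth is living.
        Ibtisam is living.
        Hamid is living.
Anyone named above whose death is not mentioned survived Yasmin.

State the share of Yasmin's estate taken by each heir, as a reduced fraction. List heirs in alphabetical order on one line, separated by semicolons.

There is no surviving spouse, so the entire estate passes to Yasmin's descendants per stirpes.
The estate is divided into 5 equal shares of 1/5 among Widad, Tariq, Rashida, Jamal, Zuhair.
Widad predeceased; the 1/5 allotted to Widad's branch passes to Widad's issue by representation.
The 1/5 is divided into 4 equal shares of 1/20 among Umar, Bashir, Maysoon, Nabil.
Umar is living and takes 1/20.
Bashir predeceased; the 1/20 allotted to Bashir's branch passes to Bashir's issue by representation.
The 1/20 is divided into 4 equal shares of 1/80 among Ghada, Khalida, Samir, Farouk.
Ghada is living and takes 1/80.
Khalida is living and takes 1/80.
Samir is living and takes 1/80.
Farouk is living and takes 1/80.
Maysoon is living and takes 1/20.
Nabil is living and takes 1/20.
Tariq is living and takes 1/5.
Rashida is living and takes 1/5.
Jamal predeceased; the 1/5 allotted to Jamal's branch passes to Jamal's issue by representation.
The 1/5 is divided into 2 equal shares of 1/10 among Fahad, Hanan.
Fahad is living and takes 1/10.
Hanan predeceased; the 1/10 allotted to Hanan's branch passes to Hanan's issue by representation.
Amira is the sole taker at this level and receives the full 1/10.
Zuhair predeceased; the 1/5 allotted to Zuhair's branch passes to Zuhair's issue by representation.
The 1/5 is divided into 3 equal shares of 1/15 among Layth, Ibtisam, Hamid.
Layth is living and takes 1/15.
Ibtisam is living and takes 1/15.
Hamid is living and takes 1/15.

Amira 1/10; Fahad 1/10; Farouk 1/80; Ghada 1/80; Hamid 1/15; Ibtisam 1/15; Khalida 1/80; Layth 1/15; Maysoon 1/20; Nabil 1/20; Rashida 1/5; Samir 1/80; Tariq 1/5; Umar 1/20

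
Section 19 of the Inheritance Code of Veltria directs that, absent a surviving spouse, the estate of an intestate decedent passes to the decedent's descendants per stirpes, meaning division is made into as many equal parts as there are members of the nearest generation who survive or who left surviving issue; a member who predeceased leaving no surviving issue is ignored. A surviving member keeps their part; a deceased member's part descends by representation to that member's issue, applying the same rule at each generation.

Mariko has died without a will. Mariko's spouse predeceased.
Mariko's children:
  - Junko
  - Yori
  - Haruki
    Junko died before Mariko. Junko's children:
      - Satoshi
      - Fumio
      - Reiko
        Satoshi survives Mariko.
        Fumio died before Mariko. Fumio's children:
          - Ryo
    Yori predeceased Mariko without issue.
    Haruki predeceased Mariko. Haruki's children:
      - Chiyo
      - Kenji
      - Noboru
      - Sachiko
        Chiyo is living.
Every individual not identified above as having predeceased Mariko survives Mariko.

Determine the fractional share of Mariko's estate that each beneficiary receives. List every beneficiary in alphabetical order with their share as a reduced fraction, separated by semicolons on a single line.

There is no surviving spouse, so the entire estate passes to Mariko's descendants per stirpes.
Yori left no surviving issue, so that branch lapses and is disregarded.
The estate is divided into 2 equal shares of 1/2 among Junko, Haruki.
Junko predeceased; the 1/2 allotted to Junko's branch passes to Junko's issue by representation.
The 1/2 is divided into 3 equal shares of 1/6 among Satoshi, Fumio, Reiko.
Satoshi is living and takes 1/6.
Fumio predeceased; the 1/6 allotted to Fumio's branch passes to Fumio's issue by representation.
Ryo is the sole taker at this level and receives the full 1/6.
Reiko is living and takes 1/6.
Haruki predeceased; the 1/2 allotted to Haruki's branch passes to Haruki's issue by representation.
The 1/2 is divided into 4 equal shares of 1/8 among Chiyo, Kenji, Noboru, Sachiko.
Chiyo is living and takes 1/8.
Kenji is living and takes 1/8.
Noboru is living and takes 1/8.
Sachiko is living and takes 1/8.

Chiyo 1/8; Kenji 1/8; Noboru 1/8; Reiko 1/6; Ryo 1/6; Sachiko 1/8; Satoshi 1/6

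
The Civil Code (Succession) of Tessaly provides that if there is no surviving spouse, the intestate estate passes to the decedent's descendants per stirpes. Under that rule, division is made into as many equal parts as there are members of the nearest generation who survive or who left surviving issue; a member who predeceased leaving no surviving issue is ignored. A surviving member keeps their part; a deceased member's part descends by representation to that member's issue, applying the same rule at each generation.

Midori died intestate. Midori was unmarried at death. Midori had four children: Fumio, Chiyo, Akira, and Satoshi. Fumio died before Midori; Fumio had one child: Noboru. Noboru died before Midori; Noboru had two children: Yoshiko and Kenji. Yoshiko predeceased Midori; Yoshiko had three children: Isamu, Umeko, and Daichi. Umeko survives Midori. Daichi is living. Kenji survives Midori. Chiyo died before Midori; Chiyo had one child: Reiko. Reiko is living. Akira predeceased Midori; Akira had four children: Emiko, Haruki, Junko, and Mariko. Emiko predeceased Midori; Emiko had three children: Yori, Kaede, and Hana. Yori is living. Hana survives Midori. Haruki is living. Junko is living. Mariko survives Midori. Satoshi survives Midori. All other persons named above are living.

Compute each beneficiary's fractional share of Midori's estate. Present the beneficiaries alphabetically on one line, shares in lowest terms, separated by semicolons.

There is no surviving spouse, so the entire estate passes to Midori's descendants per stirpes.
The estate is divided into 4 equal shares of 1/4 among Fumio, Chiyo, Akira, Satoshi.
Fumio predeceased; the 1/4 allotted to Fumio's branch passes to Fumio's issue by representation.
Noboru's line is the sole branch at this level, so the full 1/4 passes to Noboru's issue by representation.
The 1/4 is divided into 2 equal shares of 1/8 among Yoshiko, Kenji.
Yoshiko predeceased; the 1/8 allotted to Yoshiko's branch passes to Yoshiko's issue by representation.
The 1/8 is divided into 3 equal shares of 1/24 among Isamu, Umeko, Daichi.
Isamu is living and takes 1/24.
Umeko is living and takes 1/24.
Daichi is living and takes 1/24.
Kenji is living and takes 1/8.
Chiyo predeceased; the 1/4 allotted to Chiyo's branch passes to Chiyo's issue by representation.
Reiko is the sole taker at this level and receives the full 1/4.
Akira predeceased; the 1/4 allotted to Akira's branch passes to Akira's issue by representation.
The 1/4 is divided into 4 equal shares of 1/16 among Emiko, Haruki, Junko, Mariko.
Emiko predeceased; the 1/16 allotted to Emiko's branch passes to Emiko's issue by representation.
The 1/16 is divided into 3 equal shares of 1/48 among Yori, Kaede, Hana.
Yori is living and takes 1/48.
Kaede is living and takes 1/48.
Hana is living and takes 1/48.
Haruki is living and takes 1/16.
Junko is living and takes 1/16.
Mariko is living and takes 1/16.
Satoshi is living and takes 1/4.

Daichi 1/24; Hana 1/48; Haruki 1/16; Isamu 1/24; Junko 1/16; Kaede 1/48; Kenji 1/8; Mariko 1/16; Reiko 1/4; Satoshi 1/4; Umeko 1/24; Yori 1/48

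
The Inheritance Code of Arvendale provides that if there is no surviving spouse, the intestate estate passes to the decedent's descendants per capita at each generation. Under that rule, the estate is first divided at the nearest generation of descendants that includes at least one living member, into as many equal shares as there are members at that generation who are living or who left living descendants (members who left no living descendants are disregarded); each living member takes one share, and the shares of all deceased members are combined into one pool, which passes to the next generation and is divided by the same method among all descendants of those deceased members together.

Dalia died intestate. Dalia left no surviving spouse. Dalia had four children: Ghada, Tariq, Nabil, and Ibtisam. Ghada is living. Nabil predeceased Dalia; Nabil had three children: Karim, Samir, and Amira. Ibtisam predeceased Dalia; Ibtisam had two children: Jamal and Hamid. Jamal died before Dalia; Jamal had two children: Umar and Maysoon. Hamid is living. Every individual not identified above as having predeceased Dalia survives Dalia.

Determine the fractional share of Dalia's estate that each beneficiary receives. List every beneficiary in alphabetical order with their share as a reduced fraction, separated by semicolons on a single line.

Amira 1/10; Ghada 1/4; Hamid 1/10; Karim 1/10; Maysoon 1/20; Samir 1/10; Tariq 1/4; Umar 1/20

There is no surviving spouse, so the entire estate passes to Dalia's descendants per capita at each generation.
At generation 1 (Ghada, Tariq, Nabil, Ibtisam) there are 4 shares of (1)/4 = 1/4 each.
Living: Ghada and Tariq — each takes 1/4.
Deceased: Nabil and Ibtisam. Their combined 1/2 is pooled and carried to generation 2.
At generation 2 (Karim, Samir, Amira, Jamal, Hamid) there are 5 shares of (1/2)/5 = 1/10 each.
Living: Karim, Samir, Amira, and Hamid — each takes 1/10.
Deceased: Jamal. That 1/10 share is carried to generation 3.
At generation 3 (Umar, Maysoon) there are 2 shares of (1/10)/2 = 1/20 each.
Living: Umar and Maysoon — each takes 1/20.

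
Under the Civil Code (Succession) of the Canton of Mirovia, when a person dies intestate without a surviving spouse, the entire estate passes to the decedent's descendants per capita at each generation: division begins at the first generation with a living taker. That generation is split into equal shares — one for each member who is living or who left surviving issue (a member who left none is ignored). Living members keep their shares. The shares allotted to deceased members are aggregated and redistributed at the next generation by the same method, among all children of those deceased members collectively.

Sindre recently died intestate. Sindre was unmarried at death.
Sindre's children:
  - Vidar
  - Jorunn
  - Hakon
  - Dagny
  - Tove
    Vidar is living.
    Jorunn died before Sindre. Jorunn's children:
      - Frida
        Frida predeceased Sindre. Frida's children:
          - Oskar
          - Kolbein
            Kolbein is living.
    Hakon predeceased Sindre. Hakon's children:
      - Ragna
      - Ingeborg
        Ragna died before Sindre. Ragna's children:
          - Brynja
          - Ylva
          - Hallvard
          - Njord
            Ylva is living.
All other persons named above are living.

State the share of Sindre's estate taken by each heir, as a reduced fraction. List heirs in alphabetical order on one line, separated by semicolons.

There is no surviving spouse, so the entire estate passes to Sindre's descendants per capita at each generation.
At generation 1 (Vidar, Jorunn, Hakon, Dagny, Tove) there are 5 shares of (1)/5 = 1/5 each.
Living: Vidar, Dagny, and Tove — each takes 1/5.
Deceased: Jorunn and Hakon. Their combined 2/5 is pooled and carried to generation 2.
At generation 2 (Frida, Ragna, Ingeborg) there are 3 shares of (2/5)/3 = 2/15 each.
Living: Ingeborg — each takes 2/15.
Deceased: Frida and Ragna. Their combined 4/15 is pooled and carried to generation 3.
At generation 3 (Oskar, Kolbein, Brynja, Ylva, Hallvard, Njord) there are 6 shares of (4/15)/6 = 2/45 each.
Living: Oskar, Kolbein, Brynja, Ylva, Hallvard, and Njord — each takes 2/45.

Brynja 2/45; Dagny 1/5; Hallvard 2/45; Ingeborg 2/15; Kolbein 2/45; Njord 2/45; Oskar 2/45; Tove 1/5; Vidar 1/5; Ylva 2/45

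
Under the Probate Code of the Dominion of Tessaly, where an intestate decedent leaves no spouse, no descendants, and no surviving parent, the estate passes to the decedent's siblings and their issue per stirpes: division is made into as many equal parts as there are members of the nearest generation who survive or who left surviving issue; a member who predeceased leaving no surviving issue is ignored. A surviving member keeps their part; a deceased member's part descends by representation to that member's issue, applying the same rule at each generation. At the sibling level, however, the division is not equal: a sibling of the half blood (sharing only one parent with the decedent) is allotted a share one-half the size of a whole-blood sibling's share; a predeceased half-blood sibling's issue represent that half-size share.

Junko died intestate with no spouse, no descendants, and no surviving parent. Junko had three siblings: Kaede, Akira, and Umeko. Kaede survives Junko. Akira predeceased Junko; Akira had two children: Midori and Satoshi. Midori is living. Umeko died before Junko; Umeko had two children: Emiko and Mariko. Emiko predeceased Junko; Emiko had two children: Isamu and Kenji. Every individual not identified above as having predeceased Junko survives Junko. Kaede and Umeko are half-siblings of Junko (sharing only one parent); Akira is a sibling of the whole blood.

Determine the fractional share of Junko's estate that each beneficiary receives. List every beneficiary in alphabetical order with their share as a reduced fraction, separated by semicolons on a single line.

No spouse, descendants, or parent survives, so the estate passes to Junko's siblings per stirpes.
Half-blood siblings count for one-half the weight of whole-blood siblings at the initial division.
Dividing 1 in proportion to weights (total weight 2): Kaede (weight 1/2) → 1/4; Akira (weight 1) → 1/2; Umeko (weight 1/2) → 1/4.
Kaede is living and takes 1/4.
Akira predeceased; the 1/2 allotted to Akira's branch passes to Akira's issue by representation.
The 1/2 is divided into 2 equal shares of 1/4 among Midori, Satoshi.
Midori is living and takes 1/4.
Satoshi is living and takes 1/4.
Umeko predeceased; the 1/4 allotted to Umeko's branch passes to Umeko's issue by representation.
The 1/4 is divided into 2 equal shares of 1/8 among Emiko, Mariko.
Emiko predeceased; the 1/8 allotted to Emiko's branch passes to Emiko's issue by representation.
The 1/8 is divided into 2 equal shares of 1/16 among Isamu, Kenji.
Isamu is living and takes 1/16.
Kenji is living and takes 1/16.
Mariko is living and takes 1/8.

Isamu 1/16; Kaede 1/4; Kenji 1/16; Mariko 1/8; Midori 1/4; Satoshi 1/4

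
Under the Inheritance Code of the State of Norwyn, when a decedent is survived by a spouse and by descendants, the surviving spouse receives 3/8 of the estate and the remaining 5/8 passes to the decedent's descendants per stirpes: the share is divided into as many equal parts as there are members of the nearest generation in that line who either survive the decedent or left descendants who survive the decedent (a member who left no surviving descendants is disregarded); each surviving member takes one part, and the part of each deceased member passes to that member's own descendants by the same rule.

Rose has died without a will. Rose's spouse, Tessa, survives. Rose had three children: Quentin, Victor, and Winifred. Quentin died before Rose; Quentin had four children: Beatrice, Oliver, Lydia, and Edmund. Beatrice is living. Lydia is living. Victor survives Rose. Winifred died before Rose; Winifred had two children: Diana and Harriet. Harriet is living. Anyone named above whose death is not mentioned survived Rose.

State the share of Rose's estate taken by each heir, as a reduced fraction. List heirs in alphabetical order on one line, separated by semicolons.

Beatrice 5/96; Diana 5/48; Edmund 5/96; Harriet 5/48; Lydia 5/96; Oliver 5/96; Tessa 3/8; Victor 5/24

Tessa, as surviving spouse, takes 3/8.
The remaining 5/8 passes to Rose's descendants per stirpes.
The 5/8 is divided into 3 equal shares of 5/24 among Quentin, Victor, Winifred.
Quentin predeceased; the 5/24 allotted to Quentin's branch passes to Quentin's issue by representation.
The 5/24 is divided into 4 equal shares of 5/96 among Beatrice, Oliver, Lydia, Edmund.
Beatrice is living and takes 5/96.
Oliver is living and takes 5/96.
Lydia is living and takes 5/96.
Edmund is living and takes 5/96.
Victor is living and takes 5/24.
Winifred predeceased; the 5/24 allotted to Winifred's branch passes to Winifred's issue by representation.
The 5/24 is divided into 2 equal shares of 5/48 among Diana, Harriet.
Diana is living and takes 5/48.
Harriet is living and takes 5/48.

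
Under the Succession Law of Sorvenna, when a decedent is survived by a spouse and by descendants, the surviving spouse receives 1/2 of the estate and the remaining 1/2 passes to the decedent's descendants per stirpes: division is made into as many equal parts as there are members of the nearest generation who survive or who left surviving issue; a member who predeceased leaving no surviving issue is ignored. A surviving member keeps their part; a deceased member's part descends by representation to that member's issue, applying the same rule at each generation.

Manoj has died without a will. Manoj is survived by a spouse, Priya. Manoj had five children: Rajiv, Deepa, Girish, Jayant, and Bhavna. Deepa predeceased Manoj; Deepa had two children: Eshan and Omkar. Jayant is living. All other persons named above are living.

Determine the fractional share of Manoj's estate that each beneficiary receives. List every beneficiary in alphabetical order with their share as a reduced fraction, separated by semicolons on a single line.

Bhavna 1/10; Eshan 1/20; Girish 1/10; Jayant 1/10; Omkar 1/20; Priya 1/2; Rajiv 1/10

Priya, as surviving spouse, takes 1/2.
The remaining 1/2 passes to Manoj's descendants per stirpes.
The 1/2 is divided into 5 equal shares of 1/10 among Rajiv, Deepa, Girish, Jayant, Bhavna.
Rajiv is living and takes 1/10.
Deepa predeceased; the 1/10 allotted to Deepa's branch passes to Deepa's issue by representation.
The 1/10 is divided into 2 equal shares of 1/20 among Eshan, Omkar.
Eshan is living and takes 1/20.
Omkar is living and takes 1/20.
Girish is living and takes 1/10.
Jayant is living and takes 1/10.
Bhavna is living and takes 1/10.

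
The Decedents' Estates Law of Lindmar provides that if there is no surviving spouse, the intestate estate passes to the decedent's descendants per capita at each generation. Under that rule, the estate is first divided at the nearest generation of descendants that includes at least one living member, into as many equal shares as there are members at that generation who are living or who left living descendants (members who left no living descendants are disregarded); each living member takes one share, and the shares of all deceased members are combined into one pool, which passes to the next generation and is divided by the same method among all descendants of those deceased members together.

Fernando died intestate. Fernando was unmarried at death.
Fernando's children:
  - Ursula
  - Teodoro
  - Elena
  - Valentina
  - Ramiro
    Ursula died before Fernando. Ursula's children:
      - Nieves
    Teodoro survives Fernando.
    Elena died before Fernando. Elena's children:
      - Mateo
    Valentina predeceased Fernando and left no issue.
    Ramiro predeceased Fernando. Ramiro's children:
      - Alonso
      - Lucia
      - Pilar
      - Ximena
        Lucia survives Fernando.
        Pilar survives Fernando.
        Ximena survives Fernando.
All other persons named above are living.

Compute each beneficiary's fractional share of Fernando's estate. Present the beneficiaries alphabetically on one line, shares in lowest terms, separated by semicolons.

There is no surviving spouse, so the entire estate passes to Fernando's descendants per capita at each generation.
At generation 1 (Ursula, Teodoro, Elena, Ramiro) there are 4 shares of (1)/4 = 1/4 each.
Living: Teodoro — each takes 1/4.
Deceased: Ursula, Elena, and Ramiro. Their combined 3/4 is pooled and carried to generation 2.
At generation 2 (Nieves, Mateo, Alonso, Lucia, Pilar, Ximena) there are 6 shares of (3/4)/6 = 1/8 each.
Living: Nieves, Mateo, Alonso, Lucia, Pilar, and Ximena — each takes 1/8.

Alonso 1/8; Lucia 1/8; Mateo 1/8; Nieves 1/8; Pilar 1/8; Teodoro 1/4; Ximena 1/8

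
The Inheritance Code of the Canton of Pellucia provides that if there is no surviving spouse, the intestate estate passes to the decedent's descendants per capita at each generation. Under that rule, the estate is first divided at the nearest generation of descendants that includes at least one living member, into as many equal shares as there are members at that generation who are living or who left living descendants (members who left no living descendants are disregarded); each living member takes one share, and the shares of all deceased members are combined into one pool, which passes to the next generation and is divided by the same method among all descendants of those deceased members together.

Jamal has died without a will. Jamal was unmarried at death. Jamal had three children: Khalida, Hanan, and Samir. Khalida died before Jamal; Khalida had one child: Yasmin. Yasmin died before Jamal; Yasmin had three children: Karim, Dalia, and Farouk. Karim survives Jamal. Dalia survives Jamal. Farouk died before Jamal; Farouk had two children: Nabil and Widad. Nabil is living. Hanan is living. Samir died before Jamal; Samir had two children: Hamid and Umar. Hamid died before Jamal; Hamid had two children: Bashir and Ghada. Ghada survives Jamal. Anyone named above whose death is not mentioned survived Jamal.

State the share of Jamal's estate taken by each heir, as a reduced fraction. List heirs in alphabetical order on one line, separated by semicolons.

There is no surviving spouse, so the entire estate passes to Jamal's descendants per capita at each generation.
At generation 1 (Khalida, Hanan, Samir) there are 3 shares of (1)/3 = 1/3 each.
Living: Hanan — each takes 1/3.
Deceased: Khalida and Samir. Their combined 2/3 is pooled and carried to generation 2.
At generation 2 (Yasmin, Hamid, Umar) there are 3 shares of (2/3)/3 = 2/9 each.
Living: Umar — each takes 2/9.
Deceased: Yasmin and Hamid. Their combined 4/9 is pooled and carried to generation 3.
At generation 3 (Karim, Dalia, Farouk, Bashir, Ghada) there are 5 shares of (4/9)/5 = 4/45 each.
Living: Karim, Dalia, Bashir, and Ghada — each takes 4/45.
Deceased: Farouk. That 4/45 share is carried to generation 4.
At generation 4 (Nabil, Widad) there are 2 shares of (4/45)/2 = 2/45 each.
Living: Nabil and Widad — each takes 2/45.

Bashir 4/45; Dalia 4/45; Ghada 4/45; Hanan 1/3; Karim 4/45; Nabil 2/45; Umar 2/9; Widad 2/45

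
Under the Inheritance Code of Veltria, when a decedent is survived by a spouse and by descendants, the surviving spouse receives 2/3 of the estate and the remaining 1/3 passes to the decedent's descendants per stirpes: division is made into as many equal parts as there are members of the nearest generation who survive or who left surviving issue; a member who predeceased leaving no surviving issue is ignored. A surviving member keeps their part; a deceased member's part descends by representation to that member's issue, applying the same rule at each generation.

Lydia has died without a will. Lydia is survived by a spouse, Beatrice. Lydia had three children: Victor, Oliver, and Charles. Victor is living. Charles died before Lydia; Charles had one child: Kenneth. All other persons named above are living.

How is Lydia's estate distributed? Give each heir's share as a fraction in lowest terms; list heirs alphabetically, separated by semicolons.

Beatrice 2/3; Kenneth 1/9; Oliver 1/9; Victor 1/9

Beatrice, as surviving spouse, takes 2/3.
The remaining 1/3 passes to Lydia's descendants per stirpes.
The 1/3 is divided into 3 equal shares of 1/9 among Victor, Oliver, Charles.
Victor is living and takes 1/9.
Oliver is living and takes 1/9.
Charles predeceased; the 1/9 allotted to Charles's branch passes to Charles's issue by representation.
Kenneth is the sole taker at this level and receives the full 1/9.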